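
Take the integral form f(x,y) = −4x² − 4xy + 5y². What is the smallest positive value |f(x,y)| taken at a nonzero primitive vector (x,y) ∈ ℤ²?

descent: ρ → (5,4,-4)  [lands on river]
river: ρ → (-4,4,5)
river: ρ → (5,6,-3)
river: ρ → (-3,6,5)
closes: descent 1, river 4
min |a| on river = 3

3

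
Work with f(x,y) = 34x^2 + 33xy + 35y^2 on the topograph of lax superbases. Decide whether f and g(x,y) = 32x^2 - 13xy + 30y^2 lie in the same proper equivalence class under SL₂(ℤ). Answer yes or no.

D₁ = -3671, D₂ = -3671
f: reduced (well bottom): (34,33,35) with a≤c, −a<b≤a
g: flip: (32,-13,30)→(30,13,32)
g: reduced (well bottom): (30,13,32) with a≤c, −a<b≤a
reduced forms (34, 33, 35) vs (30, 13, 32) ⇒ inequivalent

no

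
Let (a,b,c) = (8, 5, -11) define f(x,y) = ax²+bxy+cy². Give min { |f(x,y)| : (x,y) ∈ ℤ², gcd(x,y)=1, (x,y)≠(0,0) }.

river: ρ → (-11,17,2)
river: ρ → (2,19,-2)
river: ρ → (-2,17,11)
river: ρ → (11,5,-8)
river: ρ → (-8,11,8)
river: ρ → (8,5,-11)
closes: descent 0, river 6
min |a| on river = 2

2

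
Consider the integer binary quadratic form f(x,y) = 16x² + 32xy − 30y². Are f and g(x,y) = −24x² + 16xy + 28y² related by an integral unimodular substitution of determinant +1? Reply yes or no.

D₁ = 2944, D₂ = 2944
river cycle of f (length 12): (-30, 28, 18), (18, 44, -14), (-14, 40, 24), (24, 8, -30), (-30, 52, 2), (2, 52, -30), (-30, 8, 24), (24, 40, -14), (-14, 44, 18), (18, 28, -30), … (2 more)
river cycle of g (length 12): (28, 40, -12), (-12, 32, 40), (40, 48, -4), (-4, 48, 40), (40, 32, -12), (-12, 40, 28), (28, 16, -24), (-24, 32, 20), (20, 48, -8), (-8, 48, 20), … (2 more)
cycles differ ⇒ inequivalent

no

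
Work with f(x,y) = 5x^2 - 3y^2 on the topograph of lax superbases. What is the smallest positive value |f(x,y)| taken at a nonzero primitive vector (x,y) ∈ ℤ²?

descent: ρ → (-3,6,2)  [lands on river]
river: ρ → (2,6,-3)
closes: descent 1, river 2
min |a| on river = 2

2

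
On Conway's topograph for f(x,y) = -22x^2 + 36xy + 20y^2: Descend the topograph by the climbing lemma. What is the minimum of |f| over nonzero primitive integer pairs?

river: ρ → (20,44,-14)
river: ρ → (-14,40,26)
river: ρ → (26,12,-28)
river: ρ → (-28,44,10)
river: ρ → (10,36,-44)
river: ρ → (-44,52,2)
river: ρ → (2,52,-44)
river: ρ → (-44,36,10)
river: ρ → (10,44,-28)
river: ρ → (-28,12,26)
river: ρ → (26,40,-14)
river: ρ → (-14,44,20)
river: ρ → (20,36,-22)
river: ρ → (-22,52,4)
river: ρ → (4,52,-22)
river: ρ → (-22,36,20)
closes: descent 0, river 16
min |a| on river = 2

2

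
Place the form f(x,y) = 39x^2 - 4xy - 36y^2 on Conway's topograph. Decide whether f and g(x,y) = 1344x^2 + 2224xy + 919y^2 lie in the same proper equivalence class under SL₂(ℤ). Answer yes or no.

D₁ = 5632, D₂ = 5632
river cycle of f (length 20): (-36, 4, 39), (39, 74, -1), (-1, 74, 39), (39, 4, -36), (-36, 68, 7), (7, 72, -16), (-16, 56, 39), (39, 22, -33), (-33, 44, 28), (28, 68, -9), … (10 more)
river cycle of g (length 20): (39, 74, -1), (-1, 74, 39), (39, 4, -36), (-36, 68, 7), (7, 72, -16), (-16, 56, 39), (39, 22, -33), (-33, 44, 28), (28, 68, -9), (-9, 58, 63), … (10 more)
cycles coincide ⇒ equivalent

yes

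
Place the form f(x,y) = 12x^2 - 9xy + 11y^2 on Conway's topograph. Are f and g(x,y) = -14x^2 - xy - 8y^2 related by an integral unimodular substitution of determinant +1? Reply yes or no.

D₁ = -447, D₂ = -447
f: flip: (12,-9,11)→(11,9,12)
f: reduced (well bottom): (11,9,12) with a≤c, −a<b≤a
g is negative-definite; reduce −g:
−g: flip: (14,1,8)→(8,-1,14)
−g: reduced (well bottom): (8,-1,14) with a≤c, −a<b≤a
flip sign back: reduced form of g is (-8,1,-14)
reduced forms (11, 9, 12) vs (-8, 1, -14) ⇒ inequivalent

no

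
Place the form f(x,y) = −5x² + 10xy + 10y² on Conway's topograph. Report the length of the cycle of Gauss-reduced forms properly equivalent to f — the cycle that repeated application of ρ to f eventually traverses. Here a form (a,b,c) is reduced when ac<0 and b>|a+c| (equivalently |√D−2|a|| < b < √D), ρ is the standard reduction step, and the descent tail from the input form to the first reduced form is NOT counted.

D = 300, ⌊√D⌋ = 17
river: ρ → (10,10,-5)
river: ρ → (-5,10,10)
ρ-cycle length = 2 (tail of 0 descent steps not counted)

2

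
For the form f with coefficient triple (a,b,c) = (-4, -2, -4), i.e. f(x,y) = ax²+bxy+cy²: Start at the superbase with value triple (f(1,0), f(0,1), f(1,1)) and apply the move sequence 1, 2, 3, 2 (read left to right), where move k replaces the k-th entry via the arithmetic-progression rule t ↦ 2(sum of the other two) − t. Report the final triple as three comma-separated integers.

start (-4,-4,-10) = (f(1,0),f(0,1),f(1,1))
replace slot 1: 2·((-4)+(-10)) − (-4) = -24 → (-24,-4,-10)
replace slot 2: 2·((-24)+(-10)) − (-4) = -64 → (-24,-64,-10)
replace slot 3: 2·((-24)+(-64)) − (-10) = -166 → (-24,-64,-166)
replace slot 2: 2·((-24)+(-166)) − (-64) = -316 → (-24,-316,-166)

-24,-316,-166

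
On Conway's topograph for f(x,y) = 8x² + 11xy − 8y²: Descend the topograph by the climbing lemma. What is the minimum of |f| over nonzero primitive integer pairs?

river: ρ → (-8,5,11)
river: ρ → (11,17,-2)
river: ρ → (-2,19,2)
river: ρ → (2,17,-11)
river: ρ → (-11,5,8)
river: ρ → (8,11,-8)
closes: descent 0, river 6
min |a| on river = 2

2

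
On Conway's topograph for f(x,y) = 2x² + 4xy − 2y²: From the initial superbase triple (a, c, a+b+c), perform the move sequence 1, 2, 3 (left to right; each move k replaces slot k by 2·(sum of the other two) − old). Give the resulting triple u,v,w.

start (2,-2,4) = (f(1,0),f(0,1),f(1,1))
replace slot 1: 2·((-2)+4) − 2 = 2 → (2,-2,4)
replace slot 2: 2·(2+4) − (-2) = 14 → (2,14,4)
replace slot 3: 2·(2+14) − 4 = 28 → (2,14,28)

2,14,28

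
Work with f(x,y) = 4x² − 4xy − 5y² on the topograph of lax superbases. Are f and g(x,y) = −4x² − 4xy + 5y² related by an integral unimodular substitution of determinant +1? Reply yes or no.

D₁ = 96, D₂ = 96
river cycle of f (length 4): (-5, 4, 4), (4, 4, -5), (-5, 6, 3), (3, 6, -5)
river cycle of g (length 4): (5, 4, -4), (-4, 4, 5), (5, 6, -3), (-3, 6, 5)
cycles differ ⇒ inequivalent

no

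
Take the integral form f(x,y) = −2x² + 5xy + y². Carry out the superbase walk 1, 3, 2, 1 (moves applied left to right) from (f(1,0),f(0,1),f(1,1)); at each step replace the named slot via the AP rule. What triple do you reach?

start (-2,1,4) = (f(1,0),f(0,1),f(1,1))
replace slot 1: 2·(1+4) − (-2) = 12 → (12,1,4)
replace slot 3: 2·(12+1) − 4 = 22 → (12,1,22)
replace slot 2: 2·(12+22) − 1 = 67 → (12,67,22)
replace slot 1: 2·(67+22) − 12 = 166 → (166,67,22)

166,67,22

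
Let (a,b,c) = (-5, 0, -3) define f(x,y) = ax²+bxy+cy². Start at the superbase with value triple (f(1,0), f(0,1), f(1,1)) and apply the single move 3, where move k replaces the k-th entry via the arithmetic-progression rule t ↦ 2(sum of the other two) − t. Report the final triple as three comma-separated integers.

start (-5,-3,-8) = (f(1,0),f(0,1),f(1,1))
replace slot 3: 2·((-5)+(-3)) − (-8) = -8 → (-5,-3,-8)

-5,-3,-8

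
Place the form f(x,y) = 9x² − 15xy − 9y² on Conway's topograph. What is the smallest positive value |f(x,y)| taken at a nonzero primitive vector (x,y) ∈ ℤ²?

descent: ρ → (-9,15,9)  [lands on river]
river: ρ → (9,21,-3)
river: ρ → (-3,21,9)
river: ρ → (9,15,-9)
river: ρ → (-9,21,3)
river: ρ → (3,21,-9)
closes: descent 1, river 6
min |a| on river = 3

3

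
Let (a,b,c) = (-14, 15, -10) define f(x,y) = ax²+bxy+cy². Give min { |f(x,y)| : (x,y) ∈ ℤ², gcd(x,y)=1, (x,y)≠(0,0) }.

translate: b→13 (≡-15 mod 28), so (14,-15,10)→(14,13,9)
flip: (14,13,9)→(9,-13,14)
translate: b→5 (≡-13 mod 18), so (9,-13,14)→(9,5,10)
reduced (well bottom): (9,5,10) with a≤c, −a<b≤a
well minimum |f| = |-9| = 9 (negative-definite)

9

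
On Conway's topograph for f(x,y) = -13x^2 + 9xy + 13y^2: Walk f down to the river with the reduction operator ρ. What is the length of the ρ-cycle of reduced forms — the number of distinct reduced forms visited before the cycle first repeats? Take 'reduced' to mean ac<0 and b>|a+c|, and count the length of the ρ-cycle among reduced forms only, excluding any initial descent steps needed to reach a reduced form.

D = 757, ⌊√D⌋ = 27
river: ρ → (13,17,-9)
river: ρ → (-9,19,11)
river: ρ → (11,25,-3)
river: ρ → (-3,23,19)
river: ρ → (19,15,-7)
river: ρ → (-7,27,1)
river: ρ → (1,27,-7)
river: ρ → (-7,15,19)
river: ρ → (19,23,-3)
river: ρ → (-3,25,11)
river: ρ → (11,19,-9)
river: ρ → (-9,17,13)
river: ρ → (13,9,-13)
river: ρ → (-13,17,9)
river: ρ → (9,19,-11)
river: ρ → (-11,25,3)
river: ρ → (3,23,-19)
river: ρ → (-19,15,7)
river: ρ → (7,27,-1)
river: ρ → (-1,27,7)
river: ρ → (7,15,-19)
river: ρ → (-19,23,3)
river: ρ → (3,25,-11)
river: ρ → (-11,19,9)
river: ρ → (9,17,-13)
river: ρ → (-13,9,13)
ρ-cycle length = 26 (tail of 0 descent steps not counted)

26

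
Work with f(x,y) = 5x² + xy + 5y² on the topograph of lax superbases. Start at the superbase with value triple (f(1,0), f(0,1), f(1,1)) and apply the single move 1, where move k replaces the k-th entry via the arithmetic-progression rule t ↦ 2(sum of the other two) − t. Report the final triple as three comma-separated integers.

start (5,5,11) = (f(1,0),f(0,1),f(1,1))
replace slot 1: 2·(5+11) − 5 = 27 → (27,5,11)

27,5,11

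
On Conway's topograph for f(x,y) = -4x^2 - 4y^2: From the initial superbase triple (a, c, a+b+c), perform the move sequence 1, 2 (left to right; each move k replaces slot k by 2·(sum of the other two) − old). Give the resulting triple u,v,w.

start (-4,-4,-8) = (f(1,0),f(0,1),f(1,1))
replace slot 1: 2·((-4)+(-8)) − (-4) = -20 → (-20,-4,-8)
replace slot 2: 2·((-20)+(-8)) − (-4) = -52 → (-20,-52,-8)

-20,-52,-8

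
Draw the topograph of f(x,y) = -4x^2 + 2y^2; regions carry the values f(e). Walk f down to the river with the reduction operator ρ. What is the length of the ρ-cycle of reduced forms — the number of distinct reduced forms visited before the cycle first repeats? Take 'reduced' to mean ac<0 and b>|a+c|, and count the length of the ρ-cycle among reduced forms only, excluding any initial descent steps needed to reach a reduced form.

D = 32, ⌊√D⌋ = 5
descent: ρ → (2,4,-2)  [lands on river]
river: ρ → (-2,4,2)
ρ-cycle length = 2 (tail of 1 descent step not counted)

2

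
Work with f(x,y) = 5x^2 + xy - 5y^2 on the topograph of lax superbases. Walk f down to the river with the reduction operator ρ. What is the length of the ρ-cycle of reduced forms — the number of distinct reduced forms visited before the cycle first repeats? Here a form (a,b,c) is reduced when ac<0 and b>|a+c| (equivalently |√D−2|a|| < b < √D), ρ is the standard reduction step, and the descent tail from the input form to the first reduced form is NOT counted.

D = 101, ⌊√D⌋ = 10
river: ρ → (-5,9,1)
river: ρ → (1,9,-5)
river: ρ → (-5,1,5)
river: ρ → (5,9,-1)
river: ρ → (-1,9,5)
river: ρ → (5,1,-5)
ρ-cycle length = 6 (tail of 0 descent steps not counted)

6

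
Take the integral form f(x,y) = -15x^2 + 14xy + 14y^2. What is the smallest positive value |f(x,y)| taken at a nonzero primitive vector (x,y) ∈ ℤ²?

river: ρ → (14,14,-15)
river: ρ → (-15,16,13)
river: ρ → (13,10,-18)
river: ρ → (-18,26,5)
river: ρ → (5,24,-23)
river: ρ → (-23,22,6)
river: ρ → (6,26,-15)
river: ρ → (-15,4,17)
river: ρ → (17,30,-2)
river: ρ → (-2,30,17)
river: ρ → (17,4,-15)
river: ρ → (-15,26,6)
river: ρ → (6,22,-23)
river: ρ → (-23,24,5)
river: ρ → (5,26,-18)
river: ρ → (-18,10,13)
river: ρ → (13,16,-15)
river: ρ → (-15,14,14)
closes: descent 0, river 18
min |a| on river = 2

2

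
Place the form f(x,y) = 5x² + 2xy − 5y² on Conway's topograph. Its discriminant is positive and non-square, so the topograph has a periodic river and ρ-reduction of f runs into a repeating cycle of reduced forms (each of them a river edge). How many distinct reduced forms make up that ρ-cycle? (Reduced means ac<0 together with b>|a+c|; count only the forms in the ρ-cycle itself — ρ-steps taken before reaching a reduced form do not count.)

D = 104, ⌊√D⌋ = 10
river: ρ → (-5,8,2)
river: ρ → (2,8,-5)
river: ρ → (-5,2,5)
river: ρ → (5,8,-2)
river: ρ → (-2,8,5)
river: ρ → (5,2,-5)
ρ-cycle length = 6 (tail of 0 descent steps not counted)

6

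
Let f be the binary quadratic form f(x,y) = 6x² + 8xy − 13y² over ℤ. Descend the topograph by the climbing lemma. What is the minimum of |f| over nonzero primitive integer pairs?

river: ρ → (-13,18,1)
river: ρ → (1,18,-13)
river: ρ → (-13,8,6)
river: ρ → (6,16,-5)
river: ρ → (-5,14,9)
river: ρ → (9,4,-10)
river: ρ → (-10,16,3)
river: ρ → (3,14,-15)
river: ρ → (-15,16,2)
river: ρ → (2,16,-15)
river: ρ → (-15,14,3)
river: ρ → (3,16,-10)
river: ρ → (-10,4,9)
river: ρ → (9,14,-5)
river: ρ → (-5,16,6)
river: ρ → (6,8,-13)
closes: descent 0, river 16
min |a| on river = 1

1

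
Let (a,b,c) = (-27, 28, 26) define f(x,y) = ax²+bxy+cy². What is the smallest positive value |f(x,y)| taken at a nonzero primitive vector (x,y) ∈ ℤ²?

river: ρ → (26,24,-29)
river: ρ → (-29,34,21)
river: ρ → (21,50,-13)
river: ρ → (-13,54,13)
river: ρ → (13,50,-21)
river: ρ → (-21,34,29)
river: ρ → (29,24,-26)
river: ρ → (-26,28,27)
river: ρ → (27,26,-27)
river: ρ → (-27,28,26)
closes: descent 0, river 10
min |a| on river = 13

13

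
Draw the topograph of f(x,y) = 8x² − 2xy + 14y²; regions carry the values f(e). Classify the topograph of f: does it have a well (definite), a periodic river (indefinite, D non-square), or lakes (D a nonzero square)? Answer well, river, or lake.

D = b²−4ac = (-2)² − 4·8·14 = -444
D < 0 ⇒ definite ⇒ every region one sign ⇒ single well

well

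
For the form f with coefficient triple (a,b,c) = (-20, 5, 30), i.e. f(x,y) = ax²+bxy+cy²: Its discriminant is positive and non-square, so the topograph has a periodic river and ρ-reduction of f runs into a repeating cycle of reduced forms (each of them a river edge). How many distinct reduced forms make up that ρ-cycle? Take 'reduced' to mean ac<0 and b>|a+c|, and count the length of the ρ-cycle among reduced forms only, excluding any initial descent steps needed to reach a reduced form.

D = 2425, ⌊√D⌋ = 49
descent: ρ → (30,-5,-20)
descent: ρ → (-20,45,5)  [lands on river]
river: ρ → (5,45,-20)
river: ρ → (-20,35,15)
river: ρ → (15,25,-30)
river: ρ → (-30,35,10)
river: ρ → (10,45,-10)
river: ρ → (-10,35,30)
river: ρ → (30,25,-15)
river: ρ → (-15,35,20)
river: ρ → (20,45,-5)
river: ρ → (-5,45,20)
river: ρ → (20,35,-15)
river: ρ → (-15,25,30)
river: ρ → (30,35,-10)
river: ρ → (-10,45,10)
river: ρ → (10,35,-30)
river: ρ → (-30,25,15)
river: ρ → (15,35,-20)
ρ-cycle length = 18 (tail of 2 descent steps not counted)

18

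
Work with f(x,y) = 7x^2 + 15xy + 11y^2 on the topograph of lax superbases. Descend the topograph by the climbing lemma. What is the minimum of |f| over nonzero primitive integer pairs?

translate: b→1 (≡15 mod 14), so (7,15,11)→(7,1,3)
flip: (7,1,3)→(3,-1,7)
reduced (well bottom): (3,-1,7) with a≤c, −a<b≤a
well minimum = a = 3

3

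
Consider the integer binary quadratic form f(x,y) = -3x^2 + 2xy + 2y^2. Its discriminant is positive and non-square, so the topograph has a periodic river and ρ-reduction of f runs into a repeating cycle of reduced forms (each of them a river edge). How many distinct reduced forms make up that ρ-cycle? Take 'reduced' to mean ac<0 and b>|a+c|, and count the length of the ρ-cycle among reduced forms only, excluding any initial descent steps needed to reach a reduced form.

D = 28, ⌊√D⌋ = 5
river: ρ → (2,2,-3)
river: ρ → (-3,4,1)
river: ρ → (1,4,-3)
river: ρ → (-3,2,2)
ρ-cycle length = 4 (tail of 0 descent steps not counted)

4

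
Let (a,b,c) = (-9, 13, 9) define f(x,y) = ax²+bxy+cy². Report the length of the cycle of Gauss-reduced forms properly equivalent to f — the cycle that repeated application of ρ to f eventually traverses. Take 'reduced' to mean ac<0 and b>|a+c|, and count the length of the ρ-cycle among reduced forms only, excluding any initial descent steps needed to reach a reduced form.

D = 493, ⌊√D⌋ = 22
river: ρ → (9,5,-13)
river: ρ → (-13,21,1)
river: ρ → (1,21,-13)
river: ρ → (-13,5,9)
river: ρ → (9,13,-9)
river: ρ → (-9,5,13)
river: ρ → (13,21,-1)
river: ρ → (-1,21,13)
river: ρ → (13,5,-9)
river: ρ → (-9,13,9)
ρ-cycle length = 10 (tail of 0 descent steps not counted)

10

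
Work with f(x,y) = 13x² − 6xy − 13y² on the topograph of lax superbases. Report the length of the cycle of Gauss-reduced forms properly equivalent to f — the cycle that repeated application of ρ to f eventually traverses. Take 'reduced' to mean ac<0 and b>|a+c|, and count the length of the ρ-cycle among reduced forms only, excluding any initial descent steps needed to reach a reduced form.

D = 712, ⌊√D⌋ = 26
descent: ρ → (-13,6,13)  [lands on river]
river: ρ → (13,20,-6)
river: ρ → (-6,16,19)
river: ρ → (19,22,-3)
river: ρ → (-3,26,3)
river: ρ → (3,22,-19)
river: ρ → (-19,16,6)
river: ρ → (6,20,-13)
ρ-cycle length = 8 (tail of 1 descent step not counted)

8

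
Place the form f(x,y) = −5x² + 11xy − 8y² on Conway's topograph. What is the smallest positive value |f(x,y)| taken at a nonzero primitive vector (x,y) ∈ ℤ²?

translate: b→-1 (≡-11 mod 10), so (5,-11,8)→(5,-1,2)
flip: (5,-1,2)→(2,1,5)
reduced (well bottom): (2,1,5) with a≤c, −a<b≤a
well minimum |f| = |-2| = 2 (negative-definite)

2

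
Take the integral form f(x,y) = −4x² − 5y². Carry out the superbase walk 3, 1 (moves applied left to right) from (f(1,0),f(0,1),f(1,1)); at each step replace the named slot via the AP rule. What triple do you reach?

start (-4,-5,-9) = (f(1,0),f(0,1),f(1,1))
replace slot 3: 2·((-4)+(-5)) − (-9) = -9 → (-4,-5,-9)
replace slot 1: 2·((-5)+(-9)) − (-4) = -24 → (-24,-5,-9)

-24,-5,-9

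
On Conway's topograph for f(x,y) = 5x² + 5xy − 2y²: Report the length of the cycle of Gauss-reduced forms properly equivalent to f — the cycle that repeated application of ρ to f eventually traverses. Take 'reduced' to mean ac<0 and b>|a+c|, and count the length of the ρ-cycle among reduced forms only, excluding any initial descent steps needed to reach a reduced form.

D = 65, ⌊√D⌋ = 8
river: ρ → (-2,7,2)
river: ρ → (2,5,-5)
river: ρ → (-5,5,2)
river: ρ → (2,7,-2)
river: ρ → (-2,5,5)
river: ρ → (5,5,-2)
ρ-cycle length = 6 (tail of 0 descent steps not counted)

6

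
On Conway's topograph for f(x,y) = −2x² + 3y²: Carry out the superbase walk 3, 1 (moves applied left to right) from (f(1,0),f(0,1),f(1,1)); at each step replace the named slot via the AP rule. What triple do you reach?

start (-2,3,1) = (f(1,0),f(0,1),f(1,1))
replace slot 3: 2·((-2)+3) − 1 = 1 → (-2,3,1)
replace slot 1: 2·(3+1) − (-2) = 10 → (10,3,1)

10,3,1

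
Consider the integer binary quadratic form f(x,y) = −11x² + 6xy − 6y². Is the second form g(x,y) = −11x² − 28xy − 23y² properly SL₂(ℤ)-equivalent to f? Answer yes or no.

D₁ = -228, D₂ = -228
f is negative-definite; reduce −f:
−f: flip: (11,-6,6)→(6,6,11)
−f: reduced (well bottom): (6,6,11) with a≤c, −a<b≤a
flip sign back: reduced form of f is (-6,-6,-11)
g is negative-definite; reduce −g:
−g: translate: b→6 (≡28 mod 22), so (11,28,23)→(11,6,6)
−g: flip: (11,6,6)→(6,-6,11)
−g: translate: b→6 (≡-6 mod 12), so (6,-6,11)→(6,6,11)
−g: reduced (well bottom): (6,6,11) with a≤c, −a<b≤a
flip sign back: reduced form of g is (-6,-6,-11)
reduced forms (-6, -6, -11) vs (-6, -6, -11) ⇒ equivalent

yes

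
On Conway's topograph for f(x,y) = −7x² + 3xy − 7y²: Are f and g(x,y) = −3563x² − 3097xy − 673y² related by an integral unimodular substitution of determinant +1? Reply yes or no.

D₁ = -187, D₂ = -187
f is negative-definite; reduce −f:
−f: flip: (7,-3,7)→(7,3,7)
−f: reduced (well bottom): (7,3,7) with a≤c, −a<b≤a
flip sign back: reduced form of f is (-7,-3,-7)
g is negative-definite; reduce −g:
−g: flip: (3563,3097,673)→(673,-3097,3563)
−g: translate: b→-405 (≡-3097 mod 1346), so (673,-3097,3563)→(673,-405,61)
−g: flip: (673,-405,61)→(61,405,673)
−g: translate: b→39 (≡405 mod 122), so (61,405,673)→(61,39,7)
−g: flip: (61,39,7)→(7,-39,61)
−g: translate: b→3 (≡-39 mod 14), so (7,-39,61)→(7,3,7)
−g: reduced (well bottom): (7,3,7) with a≤c, −a<b≤a
flip sign back: reduced form of g is (-7,-3,-7)
reduced forms (-7, -3, -7) vs (-7, -3, -7) ⇒ equivalent

yes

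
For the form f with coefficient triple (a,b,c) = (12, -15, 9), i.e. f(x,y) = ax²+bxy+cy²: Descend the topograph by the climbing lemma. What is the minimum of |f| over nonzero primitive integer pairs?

translate: b→9 (≡-15 mod 24), so (12,-15,9)→(12,9,6)
flip: (12,9,6)→(6,-9,12)
translate: b→3 (≡-9 mod 12), so (6,-9,12)→(6,3,9)
reduced (well bottom): (6,3,9) with a≤c, −a<b≤a
well minimum = a = 6

6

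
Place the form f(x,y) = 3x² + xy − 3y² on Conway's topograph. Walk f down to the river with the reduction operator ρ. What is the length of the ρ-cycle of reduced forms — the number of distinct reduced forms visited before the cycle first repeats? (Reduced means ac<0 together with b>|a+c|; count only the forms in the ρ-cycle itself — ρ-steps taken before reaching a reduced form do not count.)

D = 37, ⌊√D⌋ = 6
river: ρ → (-3,5,1)
river: ρ → (1,5,-3)
river: ρ → (-3,1,3)
river: ρ → (3,5,-1)
river: ρ → (-1,5,3)
river: ρ → (3,1,-3)
ρ-cycle length = 6 (tail of 0 descent steps not counted)

6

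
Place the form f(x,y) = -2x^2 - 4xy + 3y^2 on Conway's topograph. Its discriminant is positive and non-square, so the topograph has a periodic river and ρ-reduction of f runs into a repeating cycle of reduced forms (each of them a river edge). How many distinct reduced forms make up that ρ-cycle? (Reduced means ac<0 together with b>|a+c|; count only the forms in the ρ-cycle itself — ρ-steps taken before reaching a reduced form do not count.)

D = 40, ⌊√D⌋ = 6
descent: ρ → (3,4,-2)  [lands on river]
river: ρ → (-2,4,3)
river: ρ → (3,2,-3)
river: ρ → (-3,4,2)
river: ρ → (2,4,-3)
river: ρ → (-3,2,3)
ρ-cycle length = 6 (tail of 1 descent step not counted)

6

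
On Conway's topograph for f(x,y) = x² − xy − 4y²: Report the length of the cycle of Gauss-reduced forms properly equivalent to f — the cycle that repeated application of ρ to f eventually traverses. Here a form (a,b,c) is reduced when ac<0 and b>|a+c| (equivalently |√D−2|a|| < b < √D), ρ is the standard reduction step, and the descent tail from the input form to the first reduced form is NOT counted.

D = 17, ⌊√D⌋ = 4
descent: ρ → (-4,1,1)
descent: ρ → (1,3,-2)  [lands on river]
river: ρ → (-2,1,2)
river: ρ → (2,3,-1)
river: ρ → (-1,3,2)
river: ρ → (2,1,-2)
river: ρ → (-2,3,1)
ρ-cycle length = 6 (tail of 2 descent steps not counted)

6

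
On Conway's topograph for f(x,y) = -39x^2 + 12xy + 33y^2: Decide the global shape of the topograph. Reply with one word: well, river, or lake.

D = b²−4ac = 12² − 4·(-39)·33 = 5292
D > 0 non-square ⇒ indefinite ⇒ periodic river

river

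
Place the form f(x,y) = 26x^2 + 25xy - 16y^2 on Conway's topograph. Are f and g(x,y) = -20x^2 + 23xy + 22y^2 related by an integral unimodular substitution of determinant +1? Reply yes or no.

D₁ = 2289, D₂ = 2289
river cycle of f (length 18): (-16, 39, 12), (12, 33, -25), (-25, 17, 20), (20, 23, -22), (-22, 21, 21), (21, 21, -22), (-22, 23, 20), (20, 17, -25), (-25, 33, 12), (12, 39, -16), … (8 more)
river cycle of g (length 18): (22, 21, -21), (-21, 21, 22), (22, 23, -20), (-20, 17, 25), (25, 33, -12), (-12, 39, 16), (16, 25, -26), (-26, 27, 15), (15, 33, -20), (-20, 47, 1), … (8 more)
cycles differ ⇒ inequivalent

no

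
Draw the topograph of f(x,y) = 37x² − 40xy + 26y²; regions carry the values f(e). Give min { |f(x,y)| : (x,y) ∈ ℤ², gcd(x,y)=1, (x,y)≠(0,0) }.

translate: b→34 (≡-40 mod 74), so (37,-40,26)→(37,34,23)
flip: (37,34,23)→(23,-34,37)
translate: b→12 (≡-34 mod 46), so (23,-34,37)→(23,12,26)
reduced (well bottom): (23,12,26) with a≤c, −a<b≤a
well minimum = a = 23

23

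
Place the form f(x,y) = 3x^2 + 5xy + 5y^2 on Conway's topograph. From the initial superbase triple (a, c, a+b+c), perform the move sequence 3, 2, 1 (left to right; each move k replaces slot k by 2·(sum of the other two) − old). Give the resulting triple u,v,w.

start (3,5,13) = (f(1,0),f(0,1),f(1,1))
replace slot 3: 2·(3+5) − 13 = 3 → (3,5,3)
replace slot 2: 2·(3+3) − 5 = 7 → (3,7,3)
replace slot 1: 2·(7+3) − 3 = 17 → (17,7,3)

17,7,3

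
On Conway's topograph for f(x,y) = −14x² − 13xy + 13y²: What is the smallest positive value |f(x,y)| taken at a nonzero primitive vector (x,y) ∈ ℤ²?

descent: ρ → (13,13,-14)  [lands on river]
river: ρ → (-14,15,12)
river: ρ → (12,9,-17)
river: ρ → (-17,25,4)
river: ρ → (4,23,-23)
river: ρ → (-23,23,4)
river: ρ → (4,25,-17)
river: ρ → (-17,9,12)
river: ρ → (12,15,-14)
river: ρ → (-14,13,13)
closes: descent 1, river 10
min |a| on river = 4

4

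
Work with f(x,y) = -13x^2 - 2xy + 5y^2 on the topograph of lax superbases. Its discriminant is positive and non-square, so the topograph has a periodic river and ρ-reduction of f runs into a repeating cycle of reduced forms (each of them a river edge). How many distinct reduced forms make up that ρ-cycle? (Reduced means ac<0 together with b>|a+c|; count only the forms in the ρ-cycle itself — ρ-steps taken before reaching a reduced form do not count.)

D = 264, ⌊√D⌋ = 16
descent: ρ → (5,12,-6)  [lands on river]
river: ρ → (-6,12,5)
river: ρ → (5,8,-10)
river: ρ → (-10,12,3)
river: ρ → (3,12,-10)
river: ρ → (-10,8,5)
ρ-cycle length = 6 (tail of 1 descent step not counted)

6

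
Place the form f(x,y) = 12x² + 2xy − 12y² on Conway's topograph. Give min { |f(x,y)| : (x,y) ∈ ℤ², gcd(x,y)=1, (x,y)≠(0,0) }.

river: ρ → (-12,22,2)
river: ρ → (2,22,-12)
river: ρ → (-12,2,12)
river: ρ → (12,22,-2)
river: ρ → (-2,22,12)
river: ρ → (12,2,-12)
closes: descent 0, river 6
min |a| on river = 2

2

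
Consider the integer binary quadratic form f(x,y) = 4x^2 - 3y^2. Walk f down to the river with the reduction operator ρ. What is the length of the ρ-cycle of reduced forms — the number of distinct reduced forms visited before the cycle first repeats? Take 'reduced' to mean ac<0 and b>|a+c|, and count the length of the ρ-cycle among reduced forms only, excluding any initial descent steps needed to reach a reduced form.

D = 48, ⌊√D⌋ = 6
descent: ρ → (-3,6,1)  [lands on river]
river: ρ → (1,6,-3)
ρ-cycle length = 2 (tail of 1 descent step not counted)

2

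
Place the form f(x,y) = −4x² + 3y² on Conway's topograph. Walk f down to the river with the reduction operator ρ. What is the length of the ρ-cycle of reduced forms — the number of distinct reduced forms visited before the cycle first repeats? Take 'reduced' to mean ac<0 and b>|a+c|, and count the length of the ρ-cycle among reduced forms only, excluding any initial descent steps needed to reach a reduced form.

D = 48, ⌊√D⌋ = 6
descent: ρ → (3,6,-1)  [lands on river]
river: ρ → (-1,6,3)
ρ-cycle length = 2 (tail of 1 descent step not counted)

2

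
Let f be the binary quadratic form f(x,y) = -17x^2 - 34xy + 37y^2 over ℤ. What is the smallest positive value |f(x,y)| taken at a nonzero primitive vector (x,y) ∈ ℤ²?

descent: ρ → (37,34,-17)  [lands on river]
river: ρ → (-17,34,37)
river: ρ → (37,40,-14)
river: ρ → (-14,44,31)
river: ρ → (31,18,-27)
river: ρ → (-27,36,22)
river: ρ → (22,52,-11)
river: ρ → (-11,58,7)
river: ρ → (7,54,-27)
river: ρ → (-27,54,7)
river: ρ → (7,58,-11)
river: ρ → (-11,52,22)
river: ρ → (22,36,-27)
river: ρ → (-27,18,31)
river: ρ → (31,44,-14)
river: ρ → (-14,40,37)
closes: descent 1, river 16
min |a| on river = 7

7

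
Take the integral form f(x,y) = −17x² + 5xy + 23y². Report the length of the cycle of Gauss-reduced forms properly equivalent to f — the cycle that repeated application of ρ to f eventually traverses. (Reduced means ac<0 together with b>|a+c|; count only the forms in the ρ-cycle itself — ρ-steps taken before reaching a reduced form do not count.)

D = 1589, ⌊√D⌋ = 39
descent: ρ → (23,-5,-17)
descent: ρ → (-17,39,1)  [lands on river]
river: ρ → (1,39,-17)
river: ρ → (-17,29,11)
river: ρ → (11,37,-5)
river: ρ → (-5,33,25)
river: ρ → (25,17,-13)
river: ρ → (-13,35,7)
river: ρ → (7,35,-13)
river: ρ → (-13,17,25)
river: ρ → (25,33,-5)
river: ρ → (-5,37,11)
river: ρ → (11,29,-17)
ρ-cycle length = 12 (tail of 2 descent steps not counted)

12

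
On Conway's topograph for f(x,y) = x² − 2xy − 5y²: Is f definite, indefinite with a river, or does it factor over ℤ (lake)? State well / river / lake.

D = b²−4ac = (-2)² − 4·1·(-5) = 24
D > 0 non-square ⇒ indefinite ⇒ periodic river

river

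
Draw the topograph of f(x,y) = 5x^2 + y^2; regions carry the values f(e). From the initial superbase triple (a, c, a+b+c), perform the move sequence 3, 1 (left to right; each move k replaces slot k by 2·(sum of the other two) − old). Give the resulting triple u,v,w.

start (5,1,6) = (f(1,0),f(0,1),f(1,1))
replace slot 3: 2·(5+1) − 6 = 6 → (5,1,6)
replace slot 1: 2·(1+6) − 5 = 9 → (9,1,6)

9,1,6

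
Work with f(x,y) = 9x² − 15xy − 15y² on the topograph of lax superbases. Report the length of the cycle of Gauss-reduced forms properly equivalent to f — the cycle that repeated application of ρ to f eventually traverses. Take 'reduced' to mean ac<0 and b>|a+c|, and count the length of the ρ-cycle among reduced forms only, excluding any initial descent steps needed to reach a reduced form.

D = 765, ⌊√D⌋ = 27
descent: ρ → (-15,15,9)  [lands on river]
river: ρ → (9,21,-9)
river: ρ → (-9,15,15)
river: ρ → (15,15,-9)
river: ρ → (-9,21,9)
river: ρ → (9,15,-15)
ρ-cycle length = 6 (tail of 1 descent step not counted)

6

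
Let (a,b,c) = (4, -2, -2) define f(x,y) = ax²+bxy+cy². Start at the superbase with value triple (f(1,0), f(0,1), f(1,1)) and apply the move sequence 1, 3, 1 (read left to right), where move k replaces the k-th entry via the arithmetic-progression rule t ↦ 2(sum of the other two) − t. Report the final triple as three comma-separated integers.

start (4,-2,0) = (f(1,0),f(0,1),f(1,1))
replace slot 1: 2·((-2)+0) − 4 = -8 → (-8,-2,0)
replace slot 3: 2·((-8)+(-2)) − 0 = -20 → (-8,-2,-20)
replace slot 1: 2·((-2)+(-20)) − (-8) = -36 → (-36,-2,-20)

-36,-2,-20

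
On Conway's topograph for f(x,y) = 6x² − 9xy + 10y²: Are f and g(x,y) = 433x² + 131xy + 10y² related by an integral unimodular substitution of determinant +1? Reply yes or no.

D₁ = -159, D₂ = -159
f: translate: b→3 (≡-9 mod 12), so (6,-9,10)→(6,3,7)
f: reduced (well bottom): (6,3,7) with a≤c, −a<b≤a
g: flip: (433,131,10)→(10,-131,433)
g: translate: b→9 (≡-131 mod 20), so (10,-131,433)→(10,9,6)
g: flip: (10,9,6)→(6,-9,10)
g: translate: b→3 (≡-9 mod 12), so (6,-9,10)→(6,3,7)
g: reduced (well bottom): (6,3,7) with a≤c, −a<b≤a
reduced forms (6, 3, 7) vs (6, 3, 7) ⇒ equivalent

yes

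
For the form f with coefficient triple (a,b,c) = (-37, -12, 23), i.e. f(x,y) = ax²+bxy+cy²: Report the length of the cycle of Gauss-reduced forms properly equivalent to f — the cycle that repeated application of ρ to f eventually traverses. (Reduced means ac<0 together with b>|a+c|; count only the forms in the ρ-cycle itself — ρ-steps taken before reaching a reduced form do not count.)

D = 3548, ⌊√D⌋ = 59
descent: ρ → (23,58,-2)  [lands on river]
river: ρ → (-2,58,23)
river: ρ → (23,34,-26)
river: ρ → (-26,18,31)
river: ρ → (31,44,-13)
river: ρ → (-13,34,46)
river: ρ → (46,58,-1)
river: ρ → (-1,58,46)
river: ρ → (46,34,-13)
river: ρ → (-13,44,31)
river: ρ → (31,18,-26)
river: ρ → (-26,34,23)
ρ-cycle length = 12 (tail of 1 descent step not counted)

12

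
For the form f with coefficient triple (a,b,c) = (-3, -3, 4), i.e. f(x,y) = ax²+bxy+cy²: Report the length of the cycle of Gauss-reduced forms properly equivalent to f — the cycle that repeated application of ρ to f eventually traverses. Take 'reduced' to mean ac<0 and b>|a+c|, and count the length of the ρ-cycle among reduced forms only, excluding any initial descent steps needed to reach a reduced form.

D = 57, ⌊√D⌋ = 7
descent: ρ → (4,3,-3)  [lands on river]
river: ρ → (-3,3,4)
river: ρ → (4,5,-2)
river: ρ → (-2,7,1)
river: ρ → (1,7,-2)
river: ρ → (-2,5,4)
ρ-cycle length = 6 (tail of 1 descent step not counted)

6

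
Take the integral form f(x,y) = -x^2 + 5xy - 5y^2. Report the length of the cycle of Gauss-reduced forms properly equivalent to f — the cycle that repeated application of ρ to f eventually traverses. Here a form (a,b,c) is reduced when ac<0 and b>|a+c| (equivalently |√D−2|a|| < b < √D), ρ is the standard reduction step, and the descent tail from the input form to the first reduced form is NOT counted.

D = 5, ⌊√D⌋ = 2
descent: ρ → (-5,5,-1)
descent: ρ → (-1,1,1)  [lands on river]
river: ρ → (1,1,-1)
ρ-cycle length = 2 (tail of 2 descent steps not counted)

2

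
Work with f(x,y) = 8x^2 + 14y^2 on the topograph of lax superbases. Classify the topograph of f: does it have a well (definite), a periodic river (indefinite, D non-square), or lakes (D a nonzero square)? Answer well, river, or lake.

D = b²−4ac = 0² − 4·8·14 = -448
D < 0 ⇒ definite ⇒ every region one sign ⇒ single well

well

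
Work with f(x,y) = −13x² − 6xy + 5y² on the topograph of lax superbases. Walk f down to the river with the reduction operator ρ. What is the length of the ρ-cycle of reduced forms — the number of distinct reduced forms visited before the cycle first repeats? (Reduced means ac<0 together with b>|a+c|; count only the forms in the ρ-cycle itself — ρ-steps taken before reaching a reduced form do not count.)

D = 296, ⌊√D⌋ = 17
descent: ρ → (5,16,-2)  [lands on river]
river: ρ → (-2,16,5)
river: ρ → (5,14,-5)
river: ρ → (-5,16,2)
river: ρ → (2,16,-5)
river: ρ → (-5,14,5)
ρ-cycle length = 6 (tail of 1 descent step not counted)

6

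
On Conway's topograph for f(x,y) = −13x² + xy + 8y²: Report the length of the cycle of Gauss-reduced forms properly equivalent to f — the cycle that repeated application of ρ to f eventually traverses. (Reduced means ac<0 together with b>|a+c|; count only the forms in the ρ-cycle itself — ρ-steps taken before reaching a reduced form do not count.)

D = 417, ⌊√D⌋ = 20
descent: ρ → (8,15,-6)  [lands on river]
river: ρ → (-6,9,14)
river: ρ → (14,19,-1)
river: ρ → (-1,19,14)
river: ρ → (14,9,-6)
river: ρ → (-6,15,8)
river: ρ → (8,17,-4)
river: ρ → (-4,15,12)
river: ρ → (12,9,-7)
river: ρ → (-7,19,2)
river: ρ → (2,17,-16)
river: ρ → (-16,15,3)
river: ρ → (3,15,-16)
river: ρ → (-16,17,2)
river: ρ → (2,19,-7)
river: ρ → (-7,9,12)
river: ρ → (12,15,-4)
river: ρ → (-4,17,8)
ρ-cycle length = 18 (tail of 1 descent step not counted)

18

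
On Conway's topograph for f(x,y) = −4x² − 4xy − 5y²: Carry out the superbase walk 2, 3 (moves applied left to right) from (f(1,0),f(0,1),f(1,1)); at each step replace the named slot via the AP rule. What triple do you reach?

start (-4,-5,-13) = (f(1,0),f(0,1),f(1,1))
replace slot 2: 2·((-4)+(-13)) − (-5) = -29 → (-4,-29,-13)
replace slot 3: 2·((-4)+(-29)) − (-13) = -53 → (-4,-29,-53)

-4,-29,-53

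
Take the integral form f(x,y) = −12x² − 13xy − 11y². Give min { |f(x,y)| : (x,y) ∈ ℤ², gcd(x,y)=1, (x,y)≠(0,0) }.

translate: b→-11 (≡13 mod 24), so (12,13,11)→(12,-11,10)
flip: (12,-11,10)→(10,11,12)
translate: b→-9 (≡11 mod 20), so (10,11,12)→(10,-9,11)
reduced (well bottom): (10,-9,11) with a≤c, −a<b≤a
well minimum |f| = |-10| = 10 (negative-definite)

10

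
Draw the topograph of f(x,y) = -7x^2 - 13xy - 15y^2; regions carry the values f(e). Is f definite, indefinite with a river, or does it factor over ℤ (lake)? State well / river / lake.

D = b²−4ac = (-13)² − 4·(-7)·(-15) = -251
D < 0 ⇒ definite ⇒ every region one sign ⇒ single well

well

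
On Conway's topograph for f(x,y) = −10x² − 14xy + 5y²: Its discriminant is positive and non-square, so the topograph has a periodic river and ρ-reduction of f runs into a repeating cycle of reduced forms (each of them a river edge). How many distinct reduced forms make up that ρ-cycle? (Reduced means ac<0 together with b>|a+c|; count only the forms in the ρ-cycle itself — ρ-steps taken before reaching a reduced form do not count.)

D = 396, ⌊√D⌋ = 19
descent: ρ → (5,14,-10)  [lands on river]
river: ρ → (-10,6,9)
river: ρ → (9,12,-7)
river: ρ → (-7,16,5)
ρ-cycle length = 4 (tail of 1 descent step not counted)

4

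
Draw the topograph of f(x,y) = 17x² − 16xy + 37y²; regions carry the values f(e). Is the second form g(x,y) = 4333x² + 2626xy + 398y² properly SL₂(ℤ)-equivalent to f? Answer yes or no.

D₁ = -2260, D₂ = -2260
f: reduced (well bottom): (17,-16,37) with a≤c, −a<b≤a
g: flip: (4333,2626,398)→(398,-2626,4333)
g: translate: b→-238 (≡-2626 mod 796), so (398,-2626,4333)→(398,-238,37)
g: flip: (398,-238,37)→(37,238,398)
g: translate: b→16 (≡238 mod 74), so (37,238,398)→(37,16,17)
g: flip: (37,16,17)→(17,-16,37)
g: reduced (well bottom): (17,-16,37) with a≤c, −a<b≤a
reduced forms (17, -16, 37) vs (17, -16, 37) ⇒ equivalent

yes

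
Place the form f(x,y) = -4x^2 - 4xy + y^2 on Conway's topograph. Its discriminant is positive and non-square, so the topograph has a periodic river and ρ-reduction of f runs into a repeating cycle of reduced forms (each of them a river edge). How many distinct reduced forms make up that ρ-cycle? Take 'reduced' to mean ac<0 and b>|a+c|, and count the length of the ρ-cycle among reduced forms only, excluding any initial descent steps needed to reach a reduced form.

D = 32, ⌊√D⌋ = 5
descent: ρ → (1,4,-4)  [lands on river]
river: ρ → (-4,4,1)
ρ-cycle length = 2 (tail of 1 descent step not counted)

2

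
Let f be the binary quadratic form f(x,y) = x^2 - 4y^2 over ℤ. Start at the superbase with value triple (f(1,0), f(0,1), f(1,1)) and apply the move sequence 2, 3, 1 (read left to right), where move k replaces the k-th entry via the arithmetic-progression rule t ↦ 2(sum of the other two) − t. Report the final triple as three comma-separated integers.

start (1,-4,-3) = (f(1,0),f(0,1),f(1,1))
replace slot 2: 2·(1+(-3)) − (-4) = 0 → (1,0,-3)
replace slot 3: 2·(1+0) − (-3) = 5 → (1,0,5)
replace slot 1: 2·(0+5) − 1 = 9 → (9,0,5)

9,0,5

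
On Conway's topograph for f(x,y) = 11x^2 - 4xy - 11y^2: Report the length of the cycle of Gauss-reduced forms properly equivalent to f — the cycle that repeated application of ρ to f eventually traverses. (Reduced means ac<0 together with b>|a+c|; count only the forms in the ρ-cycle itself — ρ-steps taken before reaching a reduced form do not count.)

D = 500, ⌊√D⌋ = 22
descent: ρ → (-11,4,11)  [lands on river]
river: ρ → (11,18,-4)
river: ρ → (-4,22,1)
river: ρ → (1,22,-4)
river: ρ → (-4,18,11)
river: ρ → (11,4,-11)
river: ρ → (-11,18,4)
river: ρ → (4,22,-1)
river: ρ → (-1,22,4)
river: ρ → (4,18,-11)
ρ-cycle length = 10 (tail of 1 descent step not counted)

10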